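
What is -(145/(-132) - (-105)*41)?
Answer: -568115/132 ≈ -4303.9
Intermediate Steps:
-(145/(-132) - (-105)*41) = -(145*(-1/132) - 105*(-41)) = -(-145/132 + 4305) = -1*568115/132 = -568115/132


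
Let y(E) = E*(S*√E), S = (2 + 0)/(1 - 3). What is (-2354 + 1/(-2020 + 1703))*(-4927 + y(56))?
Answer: 3676621013/317 + 83576528*√14/317 ≈ 1.2585e+7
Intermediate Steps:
S = -1 (S = 2/(-2) = 2*(-½) = -1)
y(E) = -E^(3/2) (y(E) = E*(-√E) = -E^(3/2))
(-2354 + 1/(-2020 + 1703))*(-4927 + y(56)) = (-2354 + 1/(-2020 + 1703))*(-4927 - 56^(3/2)) = (-2354 + 1/(-317))*(-4927 - 112*√14) = (-2354 - 1/317)*(-4927 - 112*√14) = -746219*(-4927 - 112*√14)/317 = 3676621013/317 + 83576528*√14/317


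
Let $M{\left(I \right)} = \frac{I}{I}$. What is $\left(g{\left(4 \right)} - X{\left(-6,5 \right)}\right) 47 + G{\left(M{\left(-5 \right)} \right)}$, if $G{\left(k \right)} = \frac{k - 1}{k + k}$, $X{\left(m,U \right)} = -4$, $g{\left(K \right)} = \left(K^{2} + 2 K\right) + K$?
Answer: $1504$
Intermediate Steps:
$g{\left(K \right)} = K^{2} + 3 K$
$M{\left(I \right)} = 1$
$G{\left(k \right)} = \frac{-1 + k}{2 k}$
$\left(g{\left(4 \right)} - X{\left(-6,5 \right)}\right) 47 + G{\left(M{\left(-5 \right)} \right)} = \left(4 \left(3 + 4\right) - -4\right) 47 + \frac{-1 + 1}{2 \cdot 1} = \left(4 \cdot 7 + 4\right) 47 + \frac{1}{2} \cdot 1 \cdot 0 = \left(28 + 4\right) 47 + 0 = 32 \cdot 47 + 0 = 1504 + 0 = 1504$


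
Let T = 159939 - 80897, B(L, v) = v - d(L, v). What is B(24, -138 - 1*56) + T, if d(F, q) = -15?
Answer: 78863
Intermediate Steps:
B(L, v) = 15 + v (B(L, v) = v - 1*(-15) = v + 15 = 15 + v)
T = 79042
B(24, -138 - 1*56) + T = (15 + (-138 - 1*56)) + 79042 = (15 + (-138 - 56)) + 79042 = (15 - 194) + 79042 = -179 + 79042 = 78863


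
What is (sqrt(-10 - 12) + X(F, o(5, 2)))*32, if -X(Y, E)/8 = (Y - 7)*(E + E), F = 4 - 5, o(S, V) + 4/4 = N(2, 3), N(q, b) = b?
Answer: 8192 + 32*I*sqrt(22) ≈ 8192.0 + 150.09*I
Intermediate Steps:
o(S, V) = 2 (o(S, V) = -1 + 3 = 2)
F = -1
X(Y, E) = -16*E*(-7 + Y) (X(Y, E) = -8*(Y - 7)*(E + E) = -8*(-7 + Y)*2*E = -16*E*(-7 + Y))
(sqrt(-10 - 12) + X(F, o(5, 2)))*32 = (sqrt(-10 - 12) + 16*2*(7 - 1*(-1)))*32 = (sqrt(-22) + 16*2*(7 + 1))*32 = (I*sqrt(22) + 16*2*8)*32 = (I*sqrt(22) + 256)*32 = (256 + I*sqrt(22))*32 = 8192 + 32*I*sqrt(22)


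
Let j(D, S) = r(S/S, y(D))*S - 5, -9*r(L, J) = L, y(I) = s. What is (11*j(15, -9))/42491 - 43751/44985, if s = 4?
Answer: -1861003081/1911457635 ≈ -0.97360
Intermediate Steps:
y(I) = 4
r(L, J) = -L/9
j(D, S) = -5 - S/9 (j(D, S) = (-S/(9*S))*S - 5 = (-⅑*1)*S - 5 = -S/9 - 5 = -5 - S/9)
(11*j(15, -9))/42491 - 43751/44985 = (11*(-5 - ⅑*(-9)))/42491 - 43751/44985 = (11*(-5 + 1))*(1/42491) - 43751*1/44985 = (11*(-4))*(1/42491) - 43751/44985 = -44*1/42491 - 43751/44985 = -44/42491 - 43751/44985 = -1861003081/1911457635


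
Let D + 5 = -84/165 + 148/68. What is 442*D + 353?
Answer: -61601/55 ≈ -1120.0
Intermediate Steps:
D = -3116/935 (D = -5 + (-84/165 + 148/68) = -5 + (-84*1/165 + 148*(1/68)) = -5 + (-28/55 + 37/17) = -5 + 1559/935 = -3116/935 ≈ -3.3326)
442*D + 353 = 442*(-3116/935) + 353 = -81016/55 + 353 = -61601/55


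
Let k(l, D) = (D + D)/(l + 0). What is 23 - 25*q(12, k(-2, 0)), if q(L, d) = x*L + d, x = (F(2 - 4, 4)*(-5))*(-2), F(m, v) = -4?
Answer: 12023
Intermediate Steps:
k(l, D) = 2*D/l (k(l, D) = (2*D)/l = 2*D/l)
x = -40 (x = -4*(-5)*(-2) = 20*(-2) = -40)
q(L, d) = d - 40*L (q(L, d) = -40*L + d = d - 40*L)
23 - 25*q(12, k(-2, 0)) = 23 - 25*(2*0/(-2) - 40*12) = 23 - 25*(2*0*(-1/2) - 480) = 23 - 25*(0 - 480) = 23 - 25*(-480) = 23 + 12000 = 12023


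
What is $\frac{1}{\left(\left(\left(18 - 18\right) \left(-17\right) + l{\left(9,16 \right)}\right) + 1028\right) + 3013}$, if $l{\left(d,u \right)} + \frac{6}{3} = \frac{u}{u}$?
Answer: $\frac{1}{4040} \approx 0.00024752$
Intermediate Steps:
$l{\left(d,u \right)} = -1$ ($l{\left(d,u \right)} = -2 + \frac{u}{u} = -2 + 1 = -1$)
$\frac{1}{\left(\left(\left(18 - 18\right) \left(-17\right) + l{\left(9,16 \right)}\right) + 1028\right) + 3013} = \frac{1}{\left(\left(\left(18 - 18\right) \left(-17\right) - 1\right) + 1028\right) + 3013} = \frac{1}{\left(\left(0 \left(-17\right) - 1\right) + 1028\right) + 3013} = \frac{1}{\left(\left(0 - 1\right) + 1028\right) + 3013} = \frac{1}{\left(-1 + 1028\right) + 3013} = \frac{1}{1027 + 3013} = \frac{1}{4040}$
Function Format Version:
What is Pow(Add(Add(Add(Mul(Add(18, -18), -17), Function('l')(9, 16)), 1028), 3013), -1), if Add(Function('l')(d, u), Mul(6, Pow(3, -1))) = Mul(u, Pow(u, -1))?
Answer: Rational(1, 4040) ≈ 0.00024752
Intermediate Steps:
Function('l')(d, u) = -1 (Function('l')(d, u) = Add(-2, Mul(u, Pow(u, -1))) = Add(-2, 1) = -1)
Pow(Add(Add(Add(Mul(Add(18, -18), -17), Function('l')(9, 16)), 1028), 3013), -1) = Pow(Add(Add(Add(Mul(Add(18, -18), -17), -1), 1028), 3013), -1) = Pow(Add(Add(Add(Mul(0, -17), -1), 1028), 3013), -1) = Pow(Add(Add(Add(0, -1), 1028), 3013), -1) = Pow(Add(Add(-1, 1028), 3013), -1) = Pow(Add(1027, 3013), -1) = Pow(4040, -1) = Rational(1, 4040)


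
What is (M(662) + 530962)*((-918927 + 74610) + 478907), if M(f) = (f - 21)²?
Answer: -344158850630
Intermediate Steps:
M(f) = (-21 + f)²
(M(662) + 530962)*((-918927 + 74610) + 478907) = ((-21 + 662)² + 530962)*((-918927 + 74610) + 478907) = (641² + 530962)*(-844317 + 478907) = (410881 + 530962)*(-365410) = 941843*(-365410) = -344158850630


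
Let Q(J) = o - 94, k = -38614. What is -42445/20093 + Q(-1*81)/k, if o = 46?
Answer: -819003383/387935551 ≈ -2.1112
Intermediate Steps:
Q(J) = -48 (Q(J) = 46 - 94 = -48)
-42445/20093 + Q(-1*81)/k = -42445/20093 - 48/(-38614) = -42445*1/20093 - 48*(-1/38614) = -42445/20093 + 24/19307 = -819003383/387935551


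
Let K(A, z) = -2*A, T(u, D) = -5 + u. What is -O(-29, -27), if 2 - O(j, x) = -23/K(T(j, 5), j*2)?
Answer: -159/68 ≈ -2.3382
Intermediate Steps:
O(j, x) = 2 + 23/(10 - 2*j) (O(j, x) = 2 - (-23)/((-2*(-5 + j))) = 2 - (-23)/(10 - 2*j) = 2 + 23/(10 - 2*j))
-O(-29, -27) = -(43 - 4*(-29))/(2*(5 - 1*(-29))) = -(43 + 116)/(2*(5 + 29)) = -159/(2*34) = -1*159/68 = -159/68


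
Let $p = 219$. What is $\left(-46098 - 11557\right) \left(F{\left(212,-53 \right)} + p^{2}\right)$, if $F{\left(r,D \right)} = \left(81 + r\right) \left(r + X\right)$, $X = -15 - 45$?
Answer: $-5332914535$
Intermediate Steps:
$X = -60$ ($X = -15 - 45 = -60$)
$F{\left(r,D \right)} = \left(-60 + r\right) \left(81 + r\right)$ ($F{\left(r,D \right)} = \left(81 + r\right) \left(r - 60\right) = \left(81 + r\right) \left(-60 + r\right) = \left(-60 + r\right) \left(81 + r\right)$)
$\left(-46098 - 11557\right) \left(F{\left(212,-53 \right)} + p^{2}\right) = \left(-46098 - 11557\right) \left(\left(-4860 + 212^{2} + 21 \cdot 212\right) + 219^{2}\right) = - 57655 \left(\left(-4860 + 44944 + 4452\right) + 47961\right) = - 57655 \left(44536 + 47961\right) = \left(-57655\right) 92497 = -5332914535$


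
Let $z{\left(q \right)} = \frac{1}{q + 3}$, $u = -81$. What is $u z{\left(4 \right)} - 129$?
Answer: $- \frac{984}{7} \approx -140.57$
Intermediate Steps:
$z{\left(q \right)} = \frac{1}{3 + q}$
$u z{\left(4 \right)} - 129 = - \frac{81}{3 + 4} - 129 = - \frac{81}{7} - 129 = - \frac{984}{7}$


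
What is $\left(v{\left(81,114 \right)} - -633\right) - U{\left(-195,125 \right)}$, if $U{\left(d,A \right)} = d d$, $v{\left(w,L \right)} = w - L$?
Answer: $-37425$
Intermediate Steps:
$U{\left(d,A \right)} = d^{2}$
$\left(v{\left(81,114 \right)} - -633\right) - U{\left(-195,125 \right)} = \left(\left(81 - 114\right) - -633\right) - \left(-195\right)^{2} = \left(\left(81 - 114\right) + 633\right) - 38025 = \left(-33 + 633\right) - 38025 = 600 - 38025 = -37425$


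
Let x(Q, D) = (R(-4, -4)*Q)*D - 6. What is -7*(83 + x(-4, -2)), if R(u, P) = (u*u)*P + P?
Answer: 3269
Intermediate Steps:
R(u, P) = P + P*u² (R(u, P) = u²*P + P = P*u² + P = P + P*u²)
x(Q, D) = -6 - 68*D*Q (x(Q, D) = ((-4*(1 + (-4)²))*Q)*D - 6 = ((-4*(1 + 16))*Q)*D - 6 = ((-4*17)*Q)*D - 6 = (-68*Q)*D - 6 = -68*D*Q - 6 = -6 - 68*D*Q)
-7*(83 + x(-4, -2)) = -7*(83 + (-6 - 68*(-2)*(-4))) = -7*(83 + (-6 - 544)) = -7*(83 - 550) = -7*(-467) = 3269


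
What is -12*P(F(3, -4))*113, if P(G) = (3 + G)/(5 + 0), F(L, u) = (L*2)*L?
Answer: -28476/5 ≈ -5695.2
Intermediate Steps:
F(L, u) = 2*L² (F(L, u) = (2*L)*L = 2*L²)
P(G) = ⅗ + G/5 (P(G) = (3 + G)/5 = (3 + G)*(⅕) = ⅗ + G/5)
-12*P(F(3, -4))*113 = -12*(⅗ + (2*3²)/5)*113 = -12*(⅗ + (2*9)/5)*113 = -12*(⅗ + (⅕)*18)*113 = -12*(⅗ + 18/5)*113 = -12*21/5*113 = -252/5*113 = -28476/5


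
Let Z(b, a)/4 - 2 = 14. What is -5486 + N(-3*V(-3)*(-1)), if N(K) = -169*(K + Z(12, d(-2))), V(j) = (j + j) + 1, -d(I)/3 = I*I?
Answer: -13767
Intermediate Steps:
d(I) = -3*I² (d(I) = -3*I*I = -3*I²)
Z(b, a) = 64 (Z(b, a) = 8 + 4*14 = 8 + 56 = 64)
V(j) = 1 + 2*j (V(j) = 2*j + 1 = 1 + 2*j)
N(K) = -10816 - 169*K (N(K) = -169*(K + 64) = -169*(64 + K) = -10816 - 169*K)
-5486 + N(-3*V(-3)*(-1)) = -5486 + (-10816 - 169*(-3*(1 + 2*(-3)))*(-1)) = -5486 + (-10816 - 169*(-3*(1 - 6))*(-1)) = -5486 + (-10816 - 169*(-3*(-5))*(-1)) = -5486 + (-10816 - 2535*(-1)) = -5486 + (-10816 - 169*(-15)) = -5486 + (-10816 + 2535) = -5486 - 8281 = -13767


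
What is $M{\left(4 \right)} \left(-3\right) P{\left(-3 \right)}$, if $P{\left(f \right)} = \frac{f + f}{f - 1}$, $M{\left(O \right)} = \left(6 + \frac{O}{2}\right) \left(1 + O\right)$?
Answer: $-180$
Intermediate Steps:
$M{\left(O \right)} = \left(1 + O\right) \left(6 + \frac{O}{2}\right)$ ($M{\left(O \right)} = \left(6 + O \frac{1}{2}\right) \left(1 + O\right) = \left(6 + \frac{O}{2}\right) \left(1 + O\right) = \left(1 + O\right) \left(6 + \frac{O}{2}\right)$)
$P{\left(f \right)} = \frac{2 f}{-1 + f}$
$M{\left(4 \right)} \left(-3\right) P{\left(-3 \right)} = \left(6 + \frac{4^{2}}{2} + \frac{13}{2} \cdot 4\right) \left(-3\right) 2 \left(-3\right) \frac{1}{-1 - 3} = \left(6 + \frac{1}{2} \cdot 16 + 26\right) \left(-3\right) 2 \left(-3\right) \frac{1}{-4} = \left(6 + 8 + 26\right) \left(-3\right) 2 \left(-3\right) \left(- \frac{1}{4}\right) = 40 \left(-3\right) \frac{3}{2} = \left(-120\right) \frac{3}{2} = -180$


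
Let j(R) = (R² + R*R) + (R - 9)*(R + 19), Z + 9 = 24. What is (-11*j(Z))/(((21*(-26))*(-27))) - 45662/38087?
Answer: -22551121/13368537 ≈ -1.6869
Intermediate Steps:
Z = 15 (Z = -9 + 24 = 15)
j(R) = 2*R² + (-9 + R)*(19 + R) (j(R) = (R² + R²) + (-9 + R)*(19 + R) = 2*R² + (-9 + R)*(19 + R))
(-11*j(Z))/(((21*(-26))*(-27))) - 45662/38087 = (-11*(-171 + 3*15² + 10*15))/(((21*(-26))*(-27))) - 45662/38087 = (-11*(-171 + 3*225 + 150))/((-546*(-27))) - 45662*1/38087 = -11*(-171 + 675 + 150)/14742 - 45662/38087 = -11*654*(1/14742) - 45662/38087 = -7194*1/14742 - 45662/38087 = -1199/2457 - 45662/38087 = -22551121/13368537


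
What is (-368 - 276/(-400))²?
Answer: 1349166361/10000 ≈ 1.3492e+5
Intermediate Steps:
(-368 - 276/(-400))² = (-368 - 276*(-1/400))² = (-368 + 69/100)² = (-36731/100)² = 1349166361/10000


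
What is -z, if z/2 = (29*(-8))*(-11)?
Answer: -5104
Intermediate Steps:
z = 5104 (z = 2*((29*(-8))*(-11)) = 2*(-232*(-11)) = 2*2552 = 5104)
-z = -1*5104 = -5104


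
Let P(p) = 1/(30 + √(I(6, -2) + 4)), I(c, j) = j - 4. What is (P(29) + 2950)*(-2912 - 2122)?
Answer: -6697560810/451 + 2517*I*√2/451 ≈ -1.485e+7 + 7.8926*I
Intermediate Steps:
I(c, j) = -4 + j
P(p) = 1/(30 + I*√2) (P(p) = 1/(30 + √((-4 - 2) + 4)) = 1/(30 + √(-6 + 4)) = 1/(30 + √(-2)) = 1/(30 + I*√2))
(P(29) + 2950)*(-2912 - 2122) = ((15/451 - I*√2/902) + 2950)*(-2912 - 2122) = (1330465/451 - I*√2/902)*(-5034) = -6697560810/451 + 2517*I*√2/451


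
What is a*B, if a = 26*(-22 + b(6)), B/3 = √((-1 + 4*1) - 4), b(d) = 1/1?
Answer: -1638*I ≈ -1638.0*I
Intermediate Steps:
b(d) = 1
B = 3*I (B = 3*√((-1 + 4*1) - 4) = 3*√((-1 + 4) - 4) = 3*√(3 - 4) = 3*√(-1) = 3*I ≈ 3.0*I)
a = -546 (a = 26*(-22 + 1) = 26*(-21) = -546)
a*B = -1638*I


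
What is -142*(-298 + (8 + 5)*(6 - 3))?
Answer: 36778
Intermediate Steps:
-142*(-298 + (8 + 5)*(6 - 3)) = -142*(-298 + 13*3) = -142*(-298 + 39) = -142*(-259) = 36778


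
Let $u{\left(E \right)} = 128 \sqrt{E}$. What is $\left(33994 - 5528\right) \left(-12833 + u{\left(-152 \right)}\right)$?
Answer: $-365304178 + 7287296 i \sqrt{38} \approx -3.653 \cdot 10^{8} + 4.4922 \cdot 10^{7} i$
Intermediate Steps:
$\left(33994 - 5528\right) \left(-12833 + u{\left(-152 \right)}\right) = \left(33994 - 5528\right) \left(-12833 + 128 \sqrt{-152}\right) = 28466 \left(-12833 + 128 \cdot 2 i \sqrt{38}\right) = 28466 \left(-12833 + 256 i \sqrt{38}\right) = -365304178 + 7287296 i \sqrt{38}$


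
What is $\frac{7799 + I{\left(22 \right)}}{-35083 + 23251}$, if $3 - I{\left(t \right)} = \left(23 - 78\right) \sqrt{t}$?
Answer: $- \frac{3901}{5916} - \frac{55 \sqrt{22}}{11832} \approx -0.6812$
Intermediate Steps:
$I{\left(t \right)} = 3 + 55 \sqrt{t}$ ($I{\left(t \right)} = 3 - \left(23 - 78\right) \sqrt{t} = 3 - - 55 \sqrt{t} = 3 + 55 \sqrt{t}$)
$\frac{7799 + I{\left(22 \right)}}{-35083 + 23251} = \frac{7799 + \left(3 + 55 \sqrt{22}\right)}{-35083 + 23251} = \frac{7802 + 55 \sqrt{22}}{-11832} = \left(7802 + 55 \sqrt{22}\right) \left(- \frac{1}{11832}\right) = - \frac{3901}{5916} - \frac{55 \sqrt{22}}{11832}$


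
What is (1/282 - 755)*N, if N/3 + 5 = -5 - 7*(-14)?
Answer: -9367996/47 ≈ -1.9932e+5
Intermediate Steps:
N = 264 (N = -15 + 3*(-5 - 7*(-14)) = -15 + 3*(-5 + 98) = -15 + 3*93 = -15 + 279 = 264)
(1/282 - 755)*N = (1/282 - 755)*264 = -212909/282*264 = -9367996/47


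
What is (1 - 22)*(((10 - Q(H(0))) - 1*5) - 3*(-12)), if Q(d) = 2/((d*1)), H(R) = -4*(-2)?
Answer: -3423/4 ≈ -855.75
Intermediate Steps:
H(R) = 8
Q(d) = 2/d
(1 - 22)*(((10 - Q(H(0))) - 1*5) - 3*(-12)) = (1 - 22)*(((10 - 2/8) - 1*5) - 3*(-12)) = -21*(((10 - 2/8) - 5) + 36) = -21*(((10 - 1*¼) - 5) + 36) = -21*(((10 - ¼) - 5) + 36) = -21*((39/4 - 5) + 36) = -21*(19/4 + 36) = -21*163/4 = -3423/4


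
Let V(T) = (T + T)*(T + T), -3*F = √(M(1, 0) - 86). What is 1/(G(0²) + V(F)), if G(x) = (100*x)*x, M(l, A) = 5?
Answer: -1/36 ≈ -0.027778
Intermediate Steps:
G(x) = 100*x²
F = -3*I (F = -√(5 - 86)/3 = -3*I ≈ -3.0*I)
V(T) = 4*T² (V(T) = (2*T)*(2*T) = 4*T²)
1/(G(0²) + V(F)) = 1/(100*(0²)² + 4*(-3*I)²) = 1/(100*0² + 4*(-9)) = 1/(100*0 - 36) = 1/(0 - 36) = 1/(-36) = -1/36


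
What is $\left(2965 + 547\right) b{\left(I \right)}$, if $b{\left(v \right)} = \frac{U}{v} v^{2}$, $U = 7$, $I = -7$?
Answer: $-172088$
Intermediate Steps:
$b{\left(v \right)} = 7 v$ ($b{\left(v \right)} = \frac{7}{v} v^{2} = 7 v$)
$\left(2965 + 547\right) b{\left(I \right)} = \left(2965 + 547\right) 7 \left(-7\right) = 3512 \left(-49\right) = -172088$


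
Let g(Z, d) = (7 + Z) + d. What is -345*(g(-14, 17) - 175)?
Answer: 56925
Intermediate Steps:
g(Z, d) = 7 + Z + d
-345*(g(-14, 17) - 175) = -345*((7 - 14 + 17) - 175) = -345*(10 - 175) = -345*(-165) = 56925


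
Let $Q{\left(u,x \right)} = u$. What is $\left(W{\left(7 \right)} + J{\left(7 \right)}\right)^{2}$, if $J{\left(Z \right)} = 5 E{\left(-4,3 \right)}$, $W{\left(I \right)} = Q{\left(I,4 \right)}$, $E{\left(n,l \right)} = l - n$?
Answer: $1764$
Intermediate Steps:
$W{\left(I \right)} = I$
$J{\left(Z \right)} = 35$ ($J{\left(Z \right)} = 5 \left(3 - -4\right) = 5 \left(3 + 4\right) = 5 \cdot 7 = 35$)
$\left(W{\left(7 \right)} + J{\left(7 \right)}\right)^{2} = \left(7 + 35\right)^{2} = 42^{2} = 1764$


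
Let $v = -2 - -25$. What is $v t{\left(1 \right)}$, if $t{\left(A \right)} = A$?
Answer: $23$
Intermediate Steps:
$v = 23$ ($v = -2 + 25 = 23$)
$v t{\left(1 \right)} = 23 \cdot 1 = 23$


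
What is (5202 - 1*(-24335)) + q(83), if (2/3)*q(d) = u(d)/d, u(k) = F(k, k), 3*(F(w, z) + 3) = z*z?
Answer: 2455011/83 ≈ 29578.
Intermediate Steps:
F(w, z) = -3 + z**2/3 (F(w, z) = -3 + (z*z)/3 = -3 + z**2/3)
u(k) = -3 + k**2/3
q(d) = 3*(-3 + d**2/3)/(2*d) (q(d) = 3*((-3 + d**2/3)/d)/2 = 3*(-3 + d**2/3)/(2*d))
(5202 - 1*(-24335)) + q(83) = (5202 - 1*(-24335)) + (1/2)*(-9 + 83**2)/83 = (5202 + 24335) + (1/2)*(1/83)*(-9 + 6889) = 29537 + (1/2)*(1/83)*6880 = 29537 + 3440/83 = 2455011/83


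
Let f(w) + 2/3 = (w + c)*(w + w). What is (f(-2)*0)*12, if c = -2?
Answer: 0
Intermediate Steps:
f(w) = -⅔ + 2*w*(-2 + w) (f(w) = -⅔ + (w - 2)*(w + w) = -⅔ + (-2 + w)*(2*w) = -⅔ + 2*w*(-2 + w))
(f(-2)*0)*12 = ((-⅔ - 4*(-2) + 2*(-2)²)*0)*12 = ((-⅔ + 8 + 2*4)*0)*12 = ((-⅔ + 8 + 8)*0)*12 = ((46/3)*0)*12 = 0*12 = 0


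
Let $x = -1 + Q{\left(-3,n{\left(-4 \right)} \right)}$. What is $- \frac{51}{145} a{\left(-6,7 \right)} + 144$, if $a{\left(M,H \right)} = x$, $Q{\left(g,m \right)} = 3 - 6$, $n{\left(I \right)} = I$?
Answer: $\frac{21084}{145} \approx 145.41$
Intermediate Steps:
$Q{\left(g,m \right)} = -3$ ($Q{\left(g,m \right)} = 3 - 6 = -3$)
$x = -4$ ($x = -1 - 3 = -4$)
$a{\left(M,H \right)} = -4$
$- \frac{51}{145} a{\left(-6,7 \right)} + 144 = - \frac{51}{145} \left(-4\right) + 144 = \left(-51\right) \frac{1}{145} \left(-4\right) + 144 = \left(- \frac{51}{145}\right) \left(-4\right) + 144 = \frac{204}{145} + 144 = \frac{21084}{145}$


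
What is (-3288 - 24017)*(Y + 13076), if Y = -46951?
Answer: 924956875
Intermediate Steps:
(-3288 - 24017)*(Y + 13076) = (-3288 - 24017)*(-46951 + 13076) = -27305*(-33875) = 924956875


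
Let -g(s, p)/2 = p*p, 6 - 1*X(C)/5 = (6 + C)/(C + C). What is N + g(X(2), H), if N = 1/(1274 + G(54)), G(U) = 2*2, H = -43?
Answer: -4726043/1278 ≈ -3698.0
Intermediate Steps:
G(U) = 4
X(C) = 30 - 5*(6 + C)/(2*C) (X(C) = 30 - 5*(6 + C)/(C + C) = 30 - 5*(6 + C)/(2*C))
g(s, p) = -2*p**2 (g(s, p) = -2*p*p = -2*p**2)
N = 1/1278 (N = 1/(1274 + 4) = 1/1278 ≈ 0.00078247)
N + g(X(2), H) = 1/1278 - 2*(-43)**2 = 1/1278 - 2*1849 = 1/1278 - 3698 = -4726043/1278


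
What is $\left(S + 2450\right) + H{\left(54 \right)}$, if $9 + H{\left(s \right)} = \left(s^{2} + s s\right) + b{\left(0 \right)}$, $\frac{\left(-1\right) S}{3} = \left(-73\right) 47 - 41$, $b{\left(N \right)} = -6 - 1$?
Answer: $18682$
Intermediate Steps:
$b{\left(N \right)} = -7$
$S = 10416$ ($S = - 3 \left(\left(-73\right) 47 - 41\right) = - 3 \left(-3431 - 41\right) = \left(-3\right) \left(-3472\right) = 10416$)
$H{\left(s \right)} = -16 + 2 s^{2}$ ($H{\left(s \right)} = -9 - \left(7 - s^{2} - s s\right) = -9 + \left(\left(s^{2} + s^{2}\right) - 7\right) = -9 + \left(2 s^{2} - 7\right) = -9 + \left(-7 + 2 s^{2}\right) = -16 + 2 s^{2}$)
$\left(S + 2450\right) + H{\left(54 \right)} = \left(10416 + 2450\right) - \left(16 - 2 \cdot 54^{2}\right) = 12866 + \left(-16 + 2 \cdot 2916\right) = 12866 + \left(-16 + 5832\right) = 12866 + 5816 = 18682$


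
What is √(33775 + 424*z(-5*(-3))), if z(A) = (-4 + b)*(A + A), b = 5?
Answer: √46495 ≈ 215.63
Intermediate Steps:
z(A) = 2*A (z(A) = (-4 + 5)*(A + A) = 1*(2*A) = 2*A)
√(33775 + 424*z(-5*(-3))) = √(33775 + 424*(2*(-5*(-3)))) = √(33775 + 424*(2*15)) = √(33775 + 424*30) = √(33775 + 12720) = √46495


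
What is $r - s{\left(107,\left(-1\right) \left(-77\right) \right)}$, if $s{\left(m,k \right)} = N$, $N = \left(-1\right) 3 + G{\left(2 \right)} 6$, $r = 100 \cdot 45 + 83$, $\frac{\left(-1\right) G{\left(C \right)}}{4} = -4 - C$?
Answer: $4442$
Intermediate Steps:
$G{\left(C \right)} = 16 + 4 C$ ($G{\left(C \right)} = - 4 \left(-4 - C\right) = 16 + 4 C$)
$r = 4583$ ($r = 4500 + 83 = 4583$)
$N = 141$ ($N = \left(-1\right) 3 + \left(16 + 4 \cdot 2\right) 6 = -3 + \left(16 + 8\right) 6 = -3 + 24 \cdot 6 = -3 + 144 = 141$)
$s{\left(m,k \right)} = 141$
$r - s{\left(107,\left(-1\right) \left(-77\right) \right)} = 4583 - 141 = 4442$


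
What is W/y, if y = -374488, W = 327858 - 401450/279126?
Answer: -45756645329/52264668744 ≈ -0.87548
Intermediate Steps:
W = 45756645329/139563 (W = 327858 - 401450*1/279126 = 327858 - 200725/139563 = 45756645329/139563 ≈ 3.2786e+5)
W/y = (45756645329/139563)/(-374488) = (45756645329/139563)*(-1/374488) = -45756645329/52264668744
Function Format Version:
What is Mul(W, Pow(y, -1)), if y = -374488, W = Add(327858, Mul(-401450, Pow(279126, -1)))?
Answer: Rational(-45756645329, 52264668744) ≈ -0.87548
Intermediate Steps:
W = Rational(45756645329, 139563) (W = Add(327858, Mul(-401450, Rational(1, 279126))) = Add(327858, Rational(-200725, 139563)) = Rational(45756645329, 139563) ≈ 3.2786e+5)
Mul(W, Pow(y, -1)) = Mul(Rational(45756645329, 139563), Pow(-374488, -1)) = Mul(Rational(45756645329, 139563), Rational(-1, 374488)) = Rational(-45756645329, 52264668744)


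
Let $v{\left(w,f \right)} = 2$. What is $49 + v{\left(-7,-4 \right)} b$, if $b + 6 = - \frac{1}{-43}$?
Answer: $\frac{1593}{43} \approx 37.047$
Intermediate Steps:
$b = - \frac{257}{43}$ ($b = -6 - \frac{1}{-43} = -6 - - \frac{1}{43} = -6 + \frac{1}{43} = - \frac{257}{43} \approx -5.9767$)
$49 + v{\left(-7,-4 \right)} b = 49 + 2 \left(- \frac{257}{43}\right) = 49 - \frac{514}{43} = \frac{1593}{43}$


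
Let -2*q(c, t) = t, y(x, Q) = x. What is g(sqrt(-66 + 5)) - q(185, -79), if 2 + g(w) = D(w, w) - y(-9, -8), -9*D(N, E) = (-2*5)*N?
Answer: -65/2 + 10*I*sqrt(61)/9 ≈ -32.5 + 8.6781*I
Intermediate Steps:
D(N, E) = 10*N/9 (D(N, E) = -(-2*5)*N/9 = -(-10)*N/9 = 10*N/9)
q(c, t) = -t/2
g(w) = 7 + 10*w/9 (g(w) = -2 + (10*w/9 - 1*(-9)) = -2 + (10*w/9 + 9) = -2 + (9 + 10*w/9) = 7 + 10*w/9)
g(sqrt(-66 + 5)) - q(185, -79) = (7 + 10*sqrt(-66 + 5)/9) - (-1)*(-79)/2 = (7 + 10*sqrt(-61)/9) - 1*79/2 = (7 + 10*(I*sqrt(61))/9) - 79/2 = (7 + 10*I*sqrt(61)/9) - 79/2 = -65/2 + 10*I*sqrt(61)/9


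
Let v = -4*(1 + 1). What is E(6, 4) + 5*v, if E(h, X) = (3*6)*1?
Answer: -22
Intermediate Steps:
v = -8 (v = -4*2 = -8)
E(h, X) = 18 (E(h, X) = 18*1 = 18)
E(6, 4) + 5*v = 18 + 5*(-8) = 18 - 40 = -22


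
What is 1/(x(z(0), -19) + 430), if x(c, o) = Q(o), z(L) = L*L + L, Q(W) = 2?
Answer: 1/432 ≈ 0.0023148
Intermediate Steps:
z(L) = L + L² (z(L) = L² + L = L + L²)
x(c, o) = 2
1/(x(z(0), -19) + 430) = 1/(2 + 430) = 1/432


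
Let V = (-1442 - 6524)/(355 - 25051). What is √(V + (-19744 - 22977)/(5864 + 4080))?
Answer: I*√43319611522/104412 ≈ 1.9934*I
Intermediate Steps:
V = 569/1764 (V = -7966/(-24696) = -7966*(-1/24696) = 569/1764 ≈ 0.32256)
√(V + (-19744 - 22977)/(5864 + 4080)) = √(569/1764 + (-19744 - 22977)/(5864 + 4080)) = √(569/1764 - 42721/9944) = √(-17425427/4385304) = I*√43319611522/104412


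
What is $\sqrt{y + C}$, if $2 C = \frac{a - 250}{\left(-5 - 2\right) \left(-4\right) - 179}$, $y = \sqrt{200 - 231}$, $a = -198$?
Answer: $\frac{\sqrt{33824 + 22801 i \sqrt{31}}}{151} \approx 1.9033 + 1.4626 i$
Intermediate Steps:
$y = i \sqrt{31}$ ($y = \sqrt{-31} = i \sqrt{31} \approx 5.5678 i$)
$C = \frac{224}{151}$ ($C = \frac{\left(-198 - 250\right) \frac{1}{\left(-5 - 2\right) \left(-4\right) - 179}}{2} = \frac{\left(-448\right) \frac{1}{\left(-7\right) \left(-4\right) - 179}}{2} = \frac{\left(-448\right) \frac{1}{28 - 179}}{2} = \frac{\left(-448\right) \frac{1}{-151}}{2} = \frac{\left(-448\right) \left(- \frac{1}{151}\right)}{2} = \frac{1}{2} \cdot \frac{448}{151} = \frac{224}{151} \approx 1.4834$)
$\sqrt{y + C} = \sqrt{i \sqrt{31} + \frac{224}{151}} = \sqrt{\frac{224}{151} + i \sqrt{31}}$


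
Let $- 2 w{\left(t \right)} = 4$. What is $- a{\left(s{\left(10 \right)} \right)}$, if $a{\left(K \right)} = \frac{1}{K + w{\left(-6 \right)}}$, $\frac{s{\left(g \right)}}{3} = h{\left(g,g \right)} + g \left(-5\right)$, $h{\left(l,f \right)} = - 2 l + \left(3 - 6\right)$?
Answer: $\frac{1}{221} \approx 0.0045249$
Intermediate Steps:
$w{\left(t \right)} = -2$ ($w{\left(t \right)} = \left(- \frac{1}{2}\right) 4 = -2$)
$h{\left(l,f \right)} = -3 - 2 l$ ($h{\left(l,f \right)} = - 2 l + \left(3 - 6\right) = - 2 l - 3 = -3 - 2 l$)
$s{\left(g \right)} = -9 - 21 g$ ($s{\left(g \right)} = 3 \left(\left(-3 - 2 g\right) + g \left(-5\right)\right) = 3 \left(\left(-3 - 2 g\right) - 5 g\right) = 3 \left(-3 - 7 g\right) = -9 - 21 g$)
$a{\left(K \right)} = \frac{1}{-2 + K}$ ($a{\left(K \right)} = \frac{1}{K - 2} = \frac{1}{-2 + K}$)
$- a{\left(s{\left(10 \right)} \right)} = - \frac{1}{-2 - 219} = - \frac{1}{-221} = \left(-1\right) \left(- \frac{1}{221}\right) = \frac{1}{221}$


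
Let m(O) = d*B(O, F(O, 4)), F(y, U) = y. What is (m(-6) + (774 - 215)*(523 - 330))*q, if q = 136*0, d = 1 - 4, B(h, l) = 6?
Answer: 0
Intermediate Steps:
d = -3
m(O) = -18 (m(O) = -3*6 = -18)
q = 0
(m(-6) + (774 - 215)*(523 - 330))*q = (-18 + (774 - 215)*(523 - 330))*0 = (-18 + 559*193)*0 = (-18 + 107887)*0 = 107869*0 = 0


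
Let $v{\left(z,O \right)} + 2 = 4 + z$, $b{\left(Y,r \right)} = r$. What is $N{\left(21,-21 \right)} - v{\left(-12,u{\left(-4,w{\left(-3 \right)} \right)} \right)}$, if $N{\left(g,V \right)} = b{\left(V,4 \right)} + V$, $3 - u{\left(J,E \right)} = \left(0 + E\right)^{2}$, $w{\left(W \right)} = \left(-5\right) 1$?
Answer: $-7$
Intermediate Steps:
$w{\left(W \right)} = -5$
$u{\left(J,E \right)} = 3 - E^{2}$ ($u{\left(J,E \right)} = 3 - \left(0 + E\right)^{2} = 3 - E^{2}$)
$N{\left(g,V \right)} = 4 + V$
$v{\left(z,O \right)} = 2 + z$ ($v{\left(z,O \right)} = -2 + \left(4 + z\right) = 2 + z$)
$N{\left(21,-21 \right)} - v{\left(-12,u{\left(-4,w{\left(-3 \right)} \right)} \right)} = \left(4 - 21\right) - \left(2 - 12\right) = -17 - -10 = -17 + 10 = -7$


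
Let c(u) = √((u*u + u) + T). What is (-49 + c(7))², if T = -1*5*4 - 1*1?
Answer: (49 - √35)² ≈ 1856.2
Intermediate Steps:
T = -21 (T = -5*4 - 1 = -20 - 1 = -21)
c(u) = √(-21 + u + u²) (c(u) = √((u*u + u) - 21) = √((u² + u) - 21) = √((u + u²) - 21) = √(-21 + u + u²))
(-49 + c(7))² = (-49 + √(-21 + 7 + 7²))² = (-49 + √(-21 + 7 + 49))² = (-49 + √35)²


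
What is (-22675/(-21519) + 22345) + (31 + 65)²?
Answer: 679183834/21519 ≈ 31562.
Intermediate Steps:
(-22675/(-21519) + 22345) + (31 + 65)² = (-22675*(-1/21519) + 22345) + 96² = (22675/21519 + 22345) + 9216 = 480864730/21519 + 9216 = 679183834/21519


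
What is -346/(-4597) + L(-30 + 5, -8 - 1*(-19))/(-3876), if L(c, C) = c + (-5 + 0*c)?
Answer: 246501/2969662 ≈ 0.083006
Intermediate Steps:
L(c, C) = -5 + c (L(c, C) = c + (-5 + 0) = c - 5 = -5 + c)
-346/(-4597) + L(-30 + 5, -8 - 1*(-19))/(-3876) = -346/(-4597) + (-5 + (-30 + 5))/(-3876) = -346*(-1/4597) + (-5 - 25)*(-1/3876) = 346/4597 - 30*(-1/3876) = 346/4597 + 5/646 = 246501/2969662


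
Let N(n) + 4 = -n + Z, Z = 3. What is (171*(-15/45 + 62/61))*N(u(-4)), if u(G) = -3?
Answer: 14250/61 ≈ 233.61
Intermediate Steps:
N(n) = -1 - n (N(n) = -4 + (-n + 3) = -4 + (3 - n) = -1 - n)
(171*(-15/45 + 62/61))*N(u(-4)) = (171*(-15/45 + 62/61))*(-1 - 1*(-3)) = (171*(-15*1/45 + 62*(1/61)))*(-1 + 3) = (171*(-1/3 + 62/61))*2 = (171*(125/183))*2 = (7125/61)*2 = 14250/61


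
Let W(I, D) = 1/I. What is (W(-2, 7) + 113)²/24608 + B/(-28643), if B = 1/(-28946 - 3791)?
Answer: 47470348330307/92298297622912 ≈ 0.51431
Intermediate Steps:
B = -1/32737 (B = 1/(-32737) = -1/32737 ≈ -3.0546e-5)
(W(-2, 7) + 113)²/24608 + B/(-28643) = (1/(-2) + 113)²/24608 - 1/32737/(-28643) = (-½ + 113)²*(1/24608) - 1/32737*(-1/28643) = (225/2)²*(1/24608) + 1/937685891 = (50625/4)*(1/24608) + 1/937685891 = 50625/98432 + 1/937685891 = 47470348330307/92298297622912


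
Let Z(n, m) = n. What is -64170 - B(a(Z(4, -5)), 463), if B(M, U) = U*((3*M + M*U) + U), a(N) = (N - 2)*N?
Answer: -2004603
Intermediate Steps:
a(N) = N*(-2 + N) (a(N) = (-2 + N)*N = N*(-2 + N))
B(M, U) = U*(U + 3*M + M*U)
-64170 - B(a(Z(4, -5)), 463) = -64170 - 463*(463 + 3*(4*(-2 + 4)) + (4*(-2 + 4))*463) = -64170 - 463*(463 + 3*(4*2) + (4*2)*463) = -64170 - 463*(463 + 3*8 + 8*463) = -64170 - 463*(463 + 24 + 3704) = -64170 - 463*4191 = -64170 - 1*1940433 = -64170 - 1940433 = -2004603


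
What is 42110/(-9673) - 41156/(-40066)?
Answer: -644538636/193779209 ≈ -3.3261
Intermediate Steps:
42110/(-9673) - 41156/(-40066) = 42110*(-1/9673) - 41156*(-1/40066) = -42110/9673 + 20578/20033 = -644538636/193779209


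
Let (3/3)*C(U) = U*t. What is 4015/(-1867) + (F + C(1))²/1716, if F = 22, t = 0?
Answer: -136048/72813 ≈ -1.8685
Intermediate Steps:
C(U) = 0 (C(U) = U*0 = 0)
4015/(-1867) + (F + C(1))²/1716 = 4015/(-1867) + (22 + 0)²/1716 = 4015*(-1/1867) + 22²*(1/1716) = -4015/1867 + 484*(1/1716) = -4015/1867 + 11/39 = -136048/72813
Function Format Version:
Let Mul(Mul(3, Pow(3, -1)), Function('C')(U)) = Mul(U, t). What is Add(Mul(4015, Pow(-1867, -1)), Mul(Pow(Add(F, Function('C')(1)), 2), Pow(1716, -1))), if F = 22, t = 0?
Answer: Rational(-136048, 72813) ≈ -1.8685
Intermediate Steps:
Function('C')(U) = 0 (Function('C')(U) = Mul(U, 0) = 0)
Add(Mul(4015, Pow(-1867, -1)), Mul(Pow(Add(F, Function('C')(1)), 2), Pow(1716, -1))) = Add(Mul(4015, Pow(-1867, -1)), Mul(Pow(Add(22, 0), 2), Pow(1716, -1))) = Add(Mul(4015, Rational(-1, 1867)), Mul(Pow(22, 2), Rational(1, 1716))) = Add(Rational(-4015, 1867), Mul(484, Rational(1, 1716))) = Add(Rational(-4015, 1867), Rational(11, 39)) = Rational(-136048, 72813)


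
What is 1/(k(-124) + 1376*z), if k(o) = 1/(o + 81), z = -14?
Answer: -43/828353 ≈ -5.1910e-5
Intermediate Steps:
k(o) = 1/(81 + o)
1/(k(-124) + 1376*z) = 1/(1/(81 - 124) + 1376*(-14)) = 1/(1/(-43) - 19264) = 1/(-1/43 - 19264) = 1/(-828353/43) = -43/828353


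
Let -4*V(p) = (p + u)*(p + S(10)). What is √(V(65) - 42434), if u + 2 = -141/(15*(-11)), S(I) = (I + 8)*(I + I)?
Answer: 18*I*√18381/11 ≈ 221.85*I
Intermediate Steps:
S(I) = 2*I*(8 + I) (S(I) = (8 + I)*(2*I) = 2*I*(8 + I))
u = -63/55 (u = -2 - 141/(15*(-11)) = -2 - 141/(-165) = -2 - 141*(-1/165) = -2 + 47/55 = -63/55 ≈ -1.1455)
V(p) = -(360 + p)*(-63/55 + p)/4 (V(p) = -(p - 63/55)*(p + 2*10*(8 + 10))/4 = -(-63/55 + p)*(p + 2*10*18)/4 = -(-63/55 + p)*(p + 360)/4 = -(-63/55 + p)*(360 + p)/4 = -(360 + p)*(-63/55 + p)/4)
√(V(65) - 42434) = √((1134/11 - 19737/220*65 - ¼*65²) - 42434) = √((1134/11 - 256581/44 - ¼*4225) - 42434) = √((1134/11 - 256581/44 - 4225/4) - 42434) = √(-74630/11 - 42434) = √(-541404/11) = 18*I*√18381/11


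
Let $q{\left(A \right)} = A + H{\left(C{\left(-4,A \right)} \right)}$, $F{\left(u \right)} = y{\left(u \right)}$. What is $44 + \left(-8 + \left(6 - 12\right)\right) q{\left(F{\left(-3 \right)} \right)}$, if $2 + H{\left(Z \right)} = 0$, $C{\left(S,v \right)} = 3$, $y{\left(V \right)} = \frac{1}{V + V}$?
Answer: $\frac{223}{3} \approx 74.333$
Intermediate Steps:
$y{\left(V \right)} = \frac{1}{2 V}$
$H{\left(Z \right)} = -2$ ($H{\left(Z \right)} = -2 + 0 = -2$)
$F{\left(u \right)} = \frac{1}{2 u}$
$q{\left(A \right)} = -2 + A$ ($q{\left(A \right)} = A - 2 = -2 + A$)
$44 + \left(-8 + \left(6 - 12\right)\right) q{\left(F{\left(-3 \right)} \right)} = 44 + \left(-8 + \left(6 - 12\right)\right) \left(-2 + \frac{1}{2 \left(-3\right)}\right) = 44 + \left(-8 + \left(6 - 12\right)\right) \left(-2 + \frac{1}{2} \left(- \frac{1}{3}\right)\right) = 44 + \left(-8 - 6\right) \left(-2 - \frac{1}{6}\right) = 44 - - \frac{91}{3} = 44 + \frac{91}{3} = \frac{223}{3}$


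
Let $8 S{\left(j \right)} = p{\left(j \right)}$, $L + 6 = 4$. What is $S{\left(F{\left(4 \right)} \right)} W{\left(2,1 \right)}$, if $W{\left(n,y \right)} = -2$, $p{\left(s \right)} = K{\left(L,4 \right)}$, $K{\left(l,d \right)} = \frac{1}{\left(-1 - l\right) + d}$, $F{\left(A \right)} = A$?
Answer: $- \frac{1}{20} \approx -0.05$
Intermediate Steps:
$L = -2$ ($L = -6 + 4 = -2$)
$K{\left(l,d \right)} = \frac{1}{-1 + d - l}$
$p{\left(s \right)} = \frac{1}{5}$ ($p{\left(s \right)} = \frac{1}{-1 + 4 - -2} = \frac{1}{-1 + 4 + 2} = \frac{1}{5}$)
$S{\left(j \right)} = \frac{1}{40}$ ($S{\left(j \right)} = \frac{1}{8} \cdot \frac{1}{5} = \frac{1}{40}$)
$S{\left(F{\left(4 \right)} \right)} W{\left(2,1 \right)} = \frac{1}{40} \left(-2\right) = - \frac{1}{20}$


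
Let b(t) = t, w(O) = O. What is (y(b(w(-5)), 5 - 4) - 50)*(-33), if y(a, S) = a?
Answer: 1815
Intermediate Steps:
(y(b(w(-5)), 5 - 4) - 50)*(-33) = (-5 - 50)*(-33) = -55*(-33) = 1815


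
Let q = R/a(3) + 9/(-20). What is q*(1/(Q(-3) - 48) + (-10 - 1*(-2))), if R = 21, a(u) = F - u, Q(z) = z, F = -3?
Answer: 32311/1020 ≈ 31.677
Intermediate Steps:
a(u) = -3 - u
q = -79/20 (q = 21/(-3 - 1*3) + 9/(-20) = 21/(-3 - 3) + 9*(-1/20) = 21/(-6) - 9/20 = 21*(-1/6) - 9/20 = -7/2 - 9/20 = -79/20 ≈ -3.9500)
q*(1/(Q(-3) - 48) + (-10 - 1*(-2))) = -79*(1/(-3 - 48) + (-10 - 1*(-2)))/20 = -79*(1/(-51) + (-10 + 2))/20 = -79*(-1/51 - 8)/20 = -79/20*(-409/51) = 32311/1020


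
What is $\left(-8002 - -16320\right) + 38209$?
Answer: $46527$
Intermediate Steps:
$\left(-8002 - -16320\right) + 38209 = \left(-8002 + 16320\right) + 38209 = 8318 + 38209 = 46527$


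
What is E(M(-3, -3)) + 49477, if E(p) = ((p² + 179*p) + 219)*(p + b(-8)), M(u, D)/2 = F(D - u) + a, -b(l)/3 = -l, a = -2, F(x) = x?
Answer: 62945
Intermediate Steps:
b(l) = 3*l (b(l) = -(-3)*l = 3*l)
M(u, D) = -4 - 2*u + 2*D (M(u, D) = 2*((D - u) - 2) = 2*(-2 + D - u) = -4 - 2*u + 2*D)
E(p) = (-24 + p)*(219 + p² + 179*p) (E(p) = ((p² + 179*p) + 219)*(p + 3*(-8)) = (219 + p² + 179*p)*(p - 24) = (219 + p² + 179*p)*(-24 + p) = (-24 + p)*(219 + p² + 179*p))
E(M(-3, -3)) + 49477 = (-5256 + (-4 - 2*(-3) + 2*(-3))³ - 4077*(-4 - 2*(-3) + 2*(-3)) + 155*(-4 - 2*(-3) + 2*(-3))²) + 49477 = (-5256 + (-4 + 6 - 6)³ - 4077*(-4 + 6 - 6) + 155*(-4 + 6 - 6)²) + 49477 = (-5256 + (-4)³ - 4077*(-4) + 155*(-4)²) + 49477 = (-5256 - 64 + 16308 + 155*16) + 49477 = (-5256 - 64 + 16308 + 2480) + 49477 = 13468 + 49477 = 62945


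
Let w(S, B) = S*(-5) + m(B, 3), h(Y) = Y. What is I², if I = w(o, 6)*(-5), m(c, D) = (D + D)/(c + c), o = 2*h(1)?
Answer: 9025/4 ≈ 2256.3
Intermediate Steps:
o = 2 (o = 2*1 = 2)
m(c, D) = D/c (m(c, D) = (2*D)/((2*c)) = (2*D)*(1/(2*c)) = D/c)
w(S, B) = -5*S + 3/B (w(S, B) = S*(-5) + 3/B = -5*S + 3/B)
I = 95/2 (I = (-5*2 + 3/6)*(-5) = (-10 + 3*(⅙))*(-5) = (-10 + ½)*(-5) = -19/2*(-5) = 95/2 ≈ 47.500)
I² = (95/2)² = 9025/4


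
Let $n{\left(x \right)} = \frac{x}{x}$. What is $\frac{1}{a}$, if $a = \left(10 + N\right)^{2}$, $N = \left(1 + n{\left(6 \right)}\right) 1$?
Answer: $\frac{1}{144} \approx 0.0069444$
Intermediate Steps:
$n{\left(x \right)} = 1$
$N = 2$ ($N = \left(1 + 1\right) 1 = 2 \cdot 1 = 2$)
$a = 144$ ($a = \left(10 + 2\right)^{2} = 12^{2} = 144$)
$\frac{1}{a} = \frac{1}{144}$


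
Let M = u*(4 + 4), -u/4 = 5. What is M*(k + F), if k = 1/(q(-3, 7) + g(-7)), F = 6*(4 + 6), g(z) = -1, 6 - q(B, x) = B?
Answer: -9620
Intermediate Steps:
u = -20 (u = -4*5 = -20)
q(B, x) = 6 - B
F = 60 (F = 6*10 = 60)
M = -160 (M = -20*(4 + 4) = -20*8 = -160)
k = ⅛ (k = 1/((6 - 1*(-3)) - 1) = 1/((6 + 3) - 1) = 1/(9 - 1) = 1/8 = ⅛ ≈ 0.12500)
M*(k + F) = -160*(⅛ + 60) = -160*481/8 = -9620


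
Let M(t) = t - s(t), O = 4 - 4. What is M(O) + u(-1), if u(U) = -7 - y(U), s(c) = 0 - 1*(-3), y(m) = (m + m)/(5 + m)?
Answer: -19/2 ≈ -9.5000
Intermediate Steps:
y(m) = 2*m/(5 + m) (y(m) = (2*m)/(5 + m) = 2*m/(5 + m))
s(c) = 3 (s(c) = 0 + 3 = 3)
u(U) = -7 - 2*U/(5 + U)
O = 0
M(t) = -3 + t (M(t) = t - 1*3 = t - 3 = -3 + t)
M(O) + u(-1) = (-3 + 0) + (-35 - 9*(-1))/(5 - 1) = -3 + (-35 + 9)/4 = -3 + (¼)*(-26) = -3 - 13/2 = -19/2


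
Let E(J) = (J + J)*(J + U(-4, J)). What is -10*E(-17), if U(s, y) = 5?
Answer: -4080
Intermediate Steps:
E(J) = 2*J*(5 + J) (E(J) = (J + J)*(J + 5) = (2*J)*(5 + J) = 2*J*(5 + J))
-10*E(-17) = -20*(-17)*(5 - 17) = -20*(-17)*(-12) = -10*408 = -4080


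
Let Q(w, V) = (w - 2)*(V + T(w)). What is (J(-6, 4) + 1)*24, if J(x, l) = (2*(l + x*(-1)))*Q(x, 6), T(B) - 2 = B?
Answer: -7656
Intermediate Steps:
T(B) = 2 + B
Q(w, V) = (-2 + w)*(2 + V + w) (Q(w, V) = (w - 2)*(V + (2 + w)) = (-2 + w)*(2 + V + w))
J(x, l) = (-2*x + 2*l)*(-16 + x**2 + 6*x) (J(x, l) = (2*(l + x*(-1)))*(-4 + x**2 - 2*6 + 6*x) = (2*(l - x))*(-4 + x**2 - 12 + 6*x) = (-2*x + 2*l)*(-16 + x**2 + 6*x))
(J(-6, 4) + 1)*24 = (2*(4 - 1*(-6))*(-16 + 4*(-6) - 6*(2 - 6)) + 1)*24 = (2*(4 + 6)*(-16 - 24 - 6*(-4)) + 1)*24 = (2*10*(-16 - 24 + 24) + 1)*24 = (2*10*(-16) + 1)*24 = (-320 + 1)*24 = -319*24 = -7656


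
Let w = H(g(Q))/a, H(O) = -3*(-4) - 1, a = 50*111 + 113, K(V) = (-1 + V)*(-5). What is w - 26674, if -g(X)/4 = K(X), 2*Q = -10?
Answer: -151054851/5663 ≈ -26674.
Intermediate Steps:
Q = -5 (Q = (½)*(-10) = -5)
K(V) = 5 - 5*V
g(X) = -20 + 20*X (g(X) = -4*(5 - 5*X) = -20 + 20*X)
a = 5663 (a = 5550 + 113 = 5663)
H(O) = 11 (H(O) = 12 - 1 = 11)
w = 11/5663 ≈ 0.0019424
w - 26674 = 11/5663 - 26674 = -151054851/5663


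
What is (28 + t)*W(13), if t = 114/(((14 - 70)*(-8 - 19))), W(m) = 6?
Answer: 7075/42 ≈ 168.45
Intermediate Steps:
t = 19/252 (t = 114/((-56*(-27))) = 114/1512 = 114*(1/1512) = 19/252 ≈ 0.075397)
(28 + t)*W(13) = (28 + 19/252)*6 = (7075/252)*6 = 7075/42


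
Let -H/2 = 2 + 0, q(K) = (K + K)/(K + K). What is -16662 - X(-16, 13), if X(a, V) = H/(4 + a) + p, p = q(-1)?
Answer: -49990/3 ≈ -16663.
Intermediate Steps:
q(K) = 1 (q(K) = (2*K)/((2*K)) = (2*K)*(1/(2*K)) = 1)
H = -4 (H = -2*(2 + 0) = -2*2 = -4)
p = 1
X(a, V) = 1 - 4/(4 + a) (X(a, V) = -4/(4 + a) + 1 = 1 - 4/(4 + a))
-16662 - X(-16, 13) = -16662 - (-16)/(4 - 16) = -16662 - (-16)/(-12) = -16662 - (-16)*(-1)/12 = -16662 - 1*4/3 = -16662 - 4/3 = -49990/3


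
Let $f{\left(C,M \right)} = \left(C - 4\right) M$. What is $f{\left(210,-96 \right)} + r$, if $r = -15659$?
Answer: $-35435$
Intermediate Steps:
$f{\left(C,M \right)} = M \left(-4 + C\right)$ ($f{\left(C,M \right)} = \left(-4 + C\right) M = M \left(-4 + C\right)$)
$f{\left(210,-96 \right)} + r = - 96 \left(-4 + 210\right) - 15659 = \left(-96\right) 206 - 15659 = -19776 - 15659 = -35435$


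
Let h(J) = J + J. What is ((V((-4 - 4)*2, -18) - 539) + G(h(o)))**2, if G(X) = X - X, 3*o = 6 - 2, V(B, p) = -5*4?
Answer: 312481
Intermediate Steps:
V(B, p) = -20
o = 4/3 (o = (6 - 2)/3 = (1/3)*4 = 4/3 ≈ 1.3333)
h(J) = 2*J
G(X) = 0
((V((-4 - 4)*2, -18) - 539) + G(h(o)))**2 = ((-20 - 539) + 0)**2 = (-559 + 0)**2 = (-559)**2 = 312481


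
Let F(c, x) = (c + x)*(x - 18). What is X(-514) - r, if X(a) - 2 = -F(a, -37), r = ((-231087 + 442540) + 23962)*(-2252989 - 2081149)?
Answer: 1020321066967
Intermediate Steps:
r = -1020321097270 (r = (211453 + 23962)*(-4334138) = 235415*(-4334138) = -1020321097270)
F(c, x) = (-18 + x)*(c + x) (F(c, x) = (c + x)*(-18 + x) = (-18 + x)*(c + x))
X(a) = -2033 + 55*a (X(a) = 2 - ((-37)**2 - 18*a - 18*(-37) + a*(-37)) = 2 - (1369 - 18*a + 666 - 37*a) = 2 - (2035 - 55*a) = 2 + (-2035 + 55*a) = -2033 + 55*a)
X(-514) - r = (-2033 + 55*(-514)) - 1*(-1020321097270) = (-2033 - 28270) + 1020321097270 = -30303 + 1020321097270 = 1020321066967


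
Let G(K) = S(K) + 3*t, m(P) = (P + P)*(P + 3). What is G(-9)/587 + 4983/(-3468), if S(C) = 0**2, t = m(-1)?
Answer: -988879/678572 ≈ -1.4573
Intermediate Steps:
m(P) = 2*P*(3 + P) (m(P) = (2*P)*(3 + P) = 2*P*(3 + P))
t = -4 (t = 2*(-1)*(3 - 1) = 2*(-1)*2 = -4)
S(C) = 0
G(K) = -12 (G(K) = 0 + 3*(-4) = 0 - 12 = -12)
G(-9)/587 + 4983/(-3468) = -12/587 + 4983/(-3468) = -12*1/587 + 4983*(-1/3468) = -12/587 - 1661/1156 = -988879/678572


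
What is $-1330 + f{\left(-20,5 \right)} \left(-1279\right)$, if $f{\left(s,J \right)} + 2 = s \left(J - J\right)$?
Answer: $1228$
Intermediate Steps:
$f{\left(s,J \right)} = -2$ ($f{\left(s,J \right)} = -2 + s \left(J - J\right) = -2 + s 0 = -2 + 0 = -2$)
$-1330 + f{\left(-20,5 \right)} \left(-1279\right) = -1330 - -2558 = -1330 + 2558 = 1228$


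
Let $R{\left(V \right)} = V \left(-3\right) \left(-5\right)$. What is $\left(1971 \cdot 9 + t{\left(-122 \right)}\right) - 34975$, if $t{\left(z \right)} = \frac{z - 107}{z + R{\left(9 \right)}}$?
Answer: $- \frac{224297}{13} \approx -17254.0$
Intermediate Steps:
$R{\left(V \right)} = 15 V$ ($R{\left(V \right)} = - 3 V \left(-5\right) = 15 V$)
$t{\left(z \right)} = \frac{-107 + z}{135 + z}$ ($t{\left(z \right)} = \frac{z - 107}{z + 15 \cdot 9} = \frac{-107 + z}{z + 135} = \frac{-107 + z}{135 + z}$)
$\left(1971 \cdot 9 + t{\left(-122 \right)}\right) - 34975 = \left(1971 \cdot 9 + \frac{-107 - 122}{135 - 122}\right) - 34975 = \left(17739 + \frac{1}{13} \left(-229\right)\right) - 34975 = \left(17739 - \frac{229}{13}\right) - 34975 = \frac{230378}{13} - 34975 = - \frac{224297}{13}$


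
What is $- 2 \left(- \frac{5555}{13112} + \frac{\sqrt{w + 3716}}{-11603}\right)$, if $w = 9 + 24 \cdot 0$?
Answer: $\frac{505}{596} + \frac{10 \sqrt{149}}{11603} \approx 0.85784$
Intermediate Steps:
$w = 9$ ($w = 9 + 0 = 9$)
$- 2 \left(- \frac{5555}{13112} + \frac{\sqrt{w + 3716}}{-11603}\right) = - 2 \left(- \frac{5555}{13112} + \frac{\sqrt{9 + 3716}}{-11603}\right) = - 2 \left(\left(-5555\right) \frac{1}{13112} + \sqrt{3725} \left(- \frac{1}{11603}\right)\right) = - 2 \left(- \frac{505}{1192} + 5 \sqrt{149} \left(- \frac{1}{11603}\right)\right) = - 2 \left(- \frac{505}{1192} - \frac{5 \sqrt{149}}{11603}\right) = \frac{505}{596} + \frac{10 \sqrt{149}}{11603}$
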